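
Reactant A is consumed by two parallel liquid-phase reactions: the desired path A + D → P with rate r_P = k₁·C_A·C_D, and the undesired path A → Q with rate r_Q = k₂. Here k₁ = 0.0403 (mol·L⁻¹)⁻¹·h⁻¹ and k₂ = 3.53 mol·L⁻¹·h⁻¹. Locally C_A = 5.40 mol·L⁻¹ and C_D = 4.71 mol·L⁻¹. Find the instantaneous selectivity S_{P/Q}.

S_{P/Q} = r_P/r_Q = (k₁·C_A·C_D)/(k₂) = (k₁/k₂)·C_A·C_D.
= (0.0403×5.400×4.710) / (3.53) = 1.025/3.530 = 0.290.

0.290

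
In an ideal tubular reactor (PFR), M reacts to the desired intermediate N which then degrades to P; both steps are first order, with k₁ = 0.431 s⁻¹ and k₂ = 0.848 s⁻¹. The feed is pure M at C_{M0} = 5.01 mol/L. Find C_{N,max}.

At the optimum, C_{N,max}/C_{M0} = (k₁/k₂)^[k₂/(k₂−k₁)].
= (0.431/0.848)^(0.848/(0.848−0.431)) = (0.5083)^(2.034) = 0.2525.
C_{N,max} = 0.2525×5.01 = 1.27 mol/L.

1.27 mol/L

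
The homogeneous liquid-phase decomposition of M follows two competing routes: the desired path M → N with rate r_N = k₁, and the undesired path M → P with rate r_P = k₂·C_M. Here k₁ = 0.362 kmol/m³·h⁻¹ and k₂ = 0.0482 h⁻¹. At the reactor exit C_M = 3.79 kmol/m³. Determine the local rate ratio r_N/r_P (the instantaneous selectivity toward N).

1.98

S_{N/P} = r_N/r_P = (k₁)/(k₂·C_M) = (k₁/k₂)·C_M⁻¹.
= (0.362) / (0.0482×3.790) = 0.3620/0.1827 = 1.98.
The undesired path is higher order in M, so low C_M (CSTR or dilute feed) favours N.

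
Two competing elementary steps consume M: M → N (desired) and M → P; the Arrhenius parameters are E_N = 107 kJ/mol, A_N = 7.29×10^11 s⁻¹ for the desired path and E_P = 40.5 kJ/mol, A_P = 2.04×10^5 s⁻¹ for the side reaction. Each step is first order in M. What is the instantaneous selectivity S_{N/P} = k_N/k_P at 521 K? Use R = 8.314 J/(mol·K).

0.769

Since both paths have the same order in M, the concentration cancels and S_{N/P} = k_N/k_P = (A_N/A_P)·exp[(E_P−E_N)/(RT)].
(E_P−E_N)/(RT) = (40.5−107)×10³/(8.314×521) = -66500/4332 = -15.35.
k_N/k_P = (7.29×10^11/2.04×10^5)·exp(-15.35) = 3.574×10^6 × 2.151×10^-7 = 0.769.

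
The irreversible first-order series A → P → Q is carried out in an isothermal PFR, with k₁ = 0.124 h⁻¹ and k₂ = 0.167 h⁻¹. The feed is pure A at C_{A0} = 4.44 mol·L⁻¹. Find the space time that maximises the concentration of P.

6.92 h

The intermediate peaks when r₁ = r₂, i.e. k₁e^(−k₁τ) = k₂e^(−k₂τ), giving τ_opt = ln(k₂/k₁)/(k₂−k₁).
= ln(0.167/0.124)/(0.167−0.124) = ln(1.347)/0.04300 = 0.2977/0.04300 = 6.92 h.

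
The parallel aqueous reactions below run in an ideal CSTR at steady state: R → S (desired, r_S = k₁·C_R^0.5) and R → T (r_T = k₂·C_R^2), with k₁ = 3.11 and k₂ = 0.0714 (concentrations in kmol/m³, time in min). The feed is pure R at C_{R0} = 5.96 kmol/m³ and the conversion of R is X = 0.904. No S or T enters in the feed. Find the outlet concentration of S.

Exit C_R = C_{R0}(1−X) = 5.96×0.0960 = 0.5722 kmol/m³.
A CSTR operates uniformly at the exit composition, giving r_S = 2.352 and r_T = 0.02337 (each k·C_R^n at C_R = 0.5722).
Fraction of consumed R going to S: r_S/(r_S+r_T) = 0.9902.
C_S = 0.9902·C_{R0}·X = 0.9902×5.96×0.904 = 5.33 kmol/m³.

5.33 kmol/m³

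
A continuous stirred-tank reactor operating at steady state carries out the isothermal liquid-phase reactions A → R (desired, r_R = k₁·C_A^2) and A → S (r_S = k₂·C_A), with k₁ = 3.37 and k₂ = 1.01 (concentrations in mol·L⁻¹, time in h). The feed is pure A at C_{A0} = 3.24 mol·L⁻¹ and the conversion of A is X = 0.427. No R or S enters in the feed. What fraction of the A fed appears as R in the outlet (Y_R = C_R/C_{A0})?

Exit C_A = C_{A0}(1−X) = 3.24×0.573 = 1.857 mol·L⁻¹.
Rates in a CSTR are evaluated at the outlet concentration: r_R = 3.37×1.857^2 = 11.62, r_S = 1.01×1.857 = 1.875.
Fraction of consumed A going to R: r_R/(r_R+r_S) = 0.8610.
C_R = 0.8610·C_{A0}·X = 0.8610×3.24×0.427 = 1.19 mol·L⁻¹; Y_R = C_R/C_{A0} = 0.368.

0.368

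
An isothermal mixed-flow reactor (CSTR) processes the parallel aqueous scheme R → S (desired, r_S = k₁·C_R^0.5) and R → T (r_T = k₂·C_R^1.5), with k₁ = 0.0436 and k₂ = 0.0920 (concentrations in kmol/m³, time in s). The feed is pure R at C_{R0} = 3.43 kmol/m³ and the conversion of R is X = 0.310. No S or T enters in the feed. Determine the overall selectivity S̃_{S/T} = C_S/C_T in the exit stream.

Exit C_R = C_{R0}(1−X) = 3.43×0.690 = 2.367 kmol/m³.
In a CSTR the entire volume is at exit conditions, so r_S = 0.0436×2.367^0.5 = 0.06707 and r_T = 0.0920×2.367^1.5 = 0.3350.
Overall selectivity = C_S/C_T = r_Sτ/(r_Tτ) = r_S/r_T = 0.200.

0.200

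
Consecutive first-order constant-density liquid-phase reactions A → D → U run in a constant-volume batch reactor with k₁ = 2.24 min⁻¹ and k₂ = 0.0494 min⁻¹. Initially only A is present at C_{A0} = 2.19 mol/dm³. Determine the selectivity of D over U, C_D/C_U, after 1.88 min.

For first-order series with pure A initially, C_D(t) = k₁C_{A0}/(k₂−k₁)·(e^(−k₁t) − e^(−k₂t)).
e^(−k₁t) = e^(−2.24×1.88) = e^(−4.211) = 0.01483; e^(−k₂t) = e^(−0.09287) = 0.9113.
C_D = 2.24×2.19/(0.0494−2.24) × (0.01483−0.9113) = (-2.239)×(-0.8965) = 2.008 mol/dm³.
C_A = C_{A0}e^(−k₁t) = 0.03247 mol/dm³, so C_U = C_{A0}−C_A−C_D = 0.1500 mol/dm³; C_D/C_U = 13.4.

13.4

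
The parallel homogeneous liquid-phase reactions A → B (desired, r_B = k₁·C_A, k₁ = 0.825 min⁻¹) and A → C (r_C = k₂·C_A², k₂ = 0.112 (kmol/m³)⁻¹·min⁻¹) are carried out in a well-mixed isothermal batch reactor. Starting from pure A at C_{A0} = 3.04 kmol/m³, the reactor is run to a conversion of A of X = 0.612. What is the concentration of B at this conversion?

C_A = C_{A0}(1−X) = 1.180 kmol/m³.
Along a PFR/batch, dC_B/dC_A = −r_B/(r_B+r_C) = −k₁/(k₁+k₂·C_A).
Integrating from C_{A0} to C_A: C_B = (0.825/0.112)·ln[(0.825+0.112·3.04)/(0.825+0.112·1.18)] = 7.366·ln(1.165/0.9571) = 1.451 kmol/m³.

1.45 kmol/m³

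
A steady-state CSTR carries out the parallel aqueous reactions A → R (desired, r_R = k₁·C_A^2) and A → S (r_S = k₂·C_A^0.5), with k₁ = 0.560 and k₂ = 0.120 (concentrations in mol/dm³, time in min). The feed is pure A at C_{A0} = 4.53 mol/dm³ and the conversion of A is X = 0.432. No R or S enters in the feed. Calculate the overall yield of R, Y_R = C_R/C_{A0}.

Exit C_A = C_{A0}(1−X) = 4.53×0.568 = 2.573 mol/dm³.
In a CSTR the entire volume is at exit conditions, so r_R = 0.560×2.573^2 = 3.707 and r_S = 0.120×2.573^0.5 = 0.1925.
Fraction of consumed A going to R: r_R/(r_R+r_S) = 0.9506.
C_R = 0.9506·C_{A0}·X = 0.9506×4.53×0.432 = 1.86 mol/dm³; Y_R = C_R/C_{A0} = 0.411.

0.411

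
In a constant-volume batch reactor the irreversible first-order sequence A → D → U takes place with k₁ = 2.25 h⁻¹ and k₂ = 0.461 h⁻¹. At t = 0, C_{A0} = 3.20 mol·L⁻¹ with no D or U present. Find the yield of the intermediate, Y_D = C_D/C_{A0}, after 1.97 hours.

Solving the coupled first-order balances gives C_D(t) = [k₁/(k₂−k₁)]·C_{A0}·(e^(−k₁t) − e^(−k₂t)).
e^(−k₁t) = e^(−2.25×1.97) = e^(−4.433) = 0.01188; e^(−k₂t) = e^(−0.9082) = 0.4033.
C_D = 2.25×3.20/(0.461−2.25) × (0.01188−0.4033) = (-4.025)×(-0.3914) = 1.575 mol·L⁻¹.
Y_D = C_D/C_{A0} = 1.575/3.20 = 0.492.

0.492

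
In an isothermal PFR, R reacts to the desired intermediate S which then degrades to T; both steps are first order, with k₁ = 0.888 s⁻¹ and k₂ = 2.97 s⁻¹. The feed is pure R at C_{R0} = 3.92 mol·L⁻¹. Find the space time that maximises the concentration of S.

For first-order series the maximum of C_S occurs at τ_opt = ln(k₂/k₁)/(k₂−k₁).
= ln(2.97/0.888)/(2.97−0.888) = ln(3.345)/2.082 = 1.207/2.082 = 0.580 s.

0.580 s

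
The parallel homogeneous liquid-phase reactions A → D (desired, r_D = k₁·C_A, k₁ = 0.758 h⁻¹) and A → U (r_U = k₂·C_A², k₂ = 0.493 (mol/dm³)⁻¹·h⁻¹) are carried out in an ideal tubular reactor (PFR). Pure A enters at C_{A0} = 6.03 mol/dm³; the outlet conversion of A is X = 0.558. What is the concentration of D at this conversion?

0.904 mol/dm³

C_A = C_{A0}(1−X) = 2.665 mol/dm³.
Along a PFR/batch, dC_D/dC_A = −r_D/(r_D+r_U) = −k₁/(k₁+k₂·C_A).
Integrating from C_{A0} to C_A: C_D = (0.758/0.493)·ln[(0.758+0.493·6.03)/(0.758+0.493·2.67)] = 1.538·ln(3.731/2.072) = 0.9042 mol/dm³.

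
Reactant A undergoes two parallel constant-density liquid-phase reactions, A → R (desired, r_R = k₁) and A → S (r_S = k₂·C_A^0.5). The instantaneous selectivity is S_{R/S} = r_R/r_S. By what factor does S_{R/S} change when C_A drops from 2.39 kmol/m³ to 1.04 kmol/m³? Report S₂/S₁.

S_{R/S} = (k₁/k₂)·C_A^-0.5, so S₂/S₁ = (C_{A,2}/C_{A,1})^-0.5.
= (1.04/2.39)^(-0.5) = (0.4351)^(-0.5) = 1.52.

1.52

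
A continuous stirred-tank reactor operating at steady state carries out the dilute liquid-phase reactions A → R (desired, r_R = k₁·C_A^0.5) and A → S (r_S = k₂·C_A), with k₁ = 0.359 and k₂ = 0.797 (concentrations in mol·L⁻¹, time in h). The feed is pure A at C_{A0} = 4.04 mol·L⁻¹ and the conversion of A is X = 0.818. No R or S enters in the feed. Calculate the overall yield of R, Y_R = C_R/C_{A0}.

Exit C_A = C_{A0}(1−X) = 4.04×0.182 = 0.7353 mol·L⁻¹.
In a CSTR the entire volume is at exit conditions, so r_R = 0.359×0.7353^0.5 = 0.3078 and r_S = 0.797×0.7353 = 0.5860.
Fraction of consumed A going to R: r_R/(r_R+r_S) = 0.3444.
C_R = 0.3444·C_{A0}·X = 0.3444×4.04×0.818 = 1.14 mol·L⁻¹; Y_R = C_R/C_{A0} = 0.282.

0.282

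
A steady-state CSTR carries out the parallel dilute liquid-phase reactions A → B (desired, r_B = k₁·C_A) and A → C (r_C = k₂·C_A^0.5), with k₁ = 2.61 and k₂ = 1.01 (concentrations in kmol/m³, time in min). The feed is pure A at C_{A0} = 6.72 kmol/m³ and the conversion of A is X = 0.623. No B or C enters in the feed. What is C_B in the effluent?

Exit C_A = C_{A0}(1−X) = 6.72×0.377 = 2.533 kmol/m³.
A CSTR operates uniformly at the exit composition, giving r_B = 6.612 and r_C = 1.608 (each k·C_A^n at C_A = 2.533).
Fraction of consumed A going to B: r_B/(r_B+r_C) = 0.8044.
C_B = 0.8044·C_{A0}·X = 0.8044×6.72×0.623 = 3.37 kmol/m³.

3.37 kmol/m³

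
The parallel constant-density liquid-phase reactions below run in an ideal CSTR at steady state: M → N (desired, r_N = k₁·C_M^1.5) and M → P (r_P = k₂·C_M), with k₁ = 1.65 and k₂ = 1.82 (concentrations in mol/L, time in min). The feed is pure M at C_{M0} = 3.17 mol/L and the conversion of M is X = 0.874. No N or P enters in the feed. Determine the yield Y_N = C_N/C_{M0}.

Exit C_M = C_{M0}(1−X) = 3.17×0.126 = 0.3994 mol/L.
A CSTR operates uniformly at the exit composition, giving r_N = 0.4165 and r_P = 0.7269 (each k·C_M^n at C_M = 0.3994).
Fraction of consumed M going to N: r_N/(r_N+r_P) = 0.3643.
C_N = 0.3643·C_{M0}·X = 0.3643×3.17×0.874 = 1.01 mol/L; Y_N = C_N/C_{M0} = 0.318.

0.318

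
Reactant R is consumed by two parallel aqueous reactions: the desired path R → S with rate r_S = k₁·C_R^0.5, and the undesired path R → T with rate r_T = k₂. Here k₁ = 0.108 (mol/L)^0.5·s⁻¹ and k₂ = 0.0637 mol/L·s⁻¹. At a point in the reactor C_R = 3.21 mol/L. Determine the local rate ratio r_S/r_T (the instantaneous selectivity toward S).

3.04

S_{S/T} = r_S/r_T = (k₁·C_R^0.5)/(k₂) = (k₁/k₂)·C_R^0.5.
= (0.108×3.210^0.5) / (0.0637) = 0.1935/0.06370 = 3.04.
Since the desired path is higher order in R, keeping C_R high (PFR or concentrated feed) favours S.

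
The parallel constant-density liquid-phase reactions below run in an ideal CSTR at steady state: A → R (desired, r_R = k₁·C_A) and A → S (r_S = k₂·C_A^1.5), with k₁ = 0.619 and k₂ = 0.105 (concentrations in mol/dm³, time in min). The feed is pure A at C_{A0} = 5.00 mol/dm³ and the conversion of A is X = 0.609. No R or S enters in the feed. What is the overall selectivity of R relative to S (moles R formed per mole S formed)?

4.22

Exit C_A = C_{A0}(1−X) = 5.00×0.391 = 1.955 mol/dm³.
A CSTR operates uniformly at the exit composition, giving r_R = 1.210 and r_S = 0.2870 (each k·C_A^n at C_A = 1.955).
Overall selectivity = C_R/C_S = r_Rτ/(r_Sτ) = r_R/r_S = 4.22.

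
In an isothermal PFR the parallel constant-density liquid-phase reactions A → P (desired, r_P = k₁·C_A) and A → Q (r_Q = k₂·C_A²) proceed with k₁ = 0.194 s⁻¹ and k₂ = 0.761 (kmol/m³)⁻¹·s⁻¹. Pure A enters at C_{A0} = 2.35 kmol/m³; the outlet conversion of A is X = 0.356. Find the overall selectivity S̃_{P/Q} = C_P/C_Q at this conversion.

0.134

C_A = C_{A0}(1−X) = 1.513 kmol/m³.
Along a PFR/batch, dC_P/dC_A = −r_P/(r_P+r_Q) = −k₁/(k₁+k₂·C_A).
Integrating from C_{A0} to C_A: C_P = (0.194/0.761)·ln[(0.194+0.761·2.35)/(0.194+0.761·1.51)] = 0.2549·ln(1.982/1.346) = 0.09875 kmol/m³.
C_Q = (C_{A0}−C_A)−C_P = 0.7378 kmol/m³; S̃_{P/Q} = 0.09875/0.7378 = 0.134.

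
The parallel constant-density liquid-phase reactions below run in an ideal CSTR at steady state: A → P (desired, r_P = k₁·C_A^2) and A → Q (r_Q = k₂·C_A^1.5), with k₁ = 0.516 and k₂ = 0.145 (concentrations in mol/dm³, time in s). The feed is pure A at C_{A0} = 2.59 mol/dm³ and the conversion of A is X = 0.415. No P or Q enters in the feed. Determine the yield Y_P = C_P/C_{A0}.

0.338

Exit C_A = C_{A0}(1−X) = 2.59×0.585 = 1.515 mol/dm³.
Rates in a CSTR are evaluated at the outlet concentration: r_P = 0.516×1.515^2 = 1.185, r_Q = 0.145×1.515^1.5 = 0.2704.
Fraction of consumed A going to P: r_P/(r_P+r_Q) = 0.8141.
C_P = 0.8141·C_{A0}·X = 0.8141×2.59×0.415 = 0.875 mol/dm³; Y_P = C_P/C_{A0} = 0.338.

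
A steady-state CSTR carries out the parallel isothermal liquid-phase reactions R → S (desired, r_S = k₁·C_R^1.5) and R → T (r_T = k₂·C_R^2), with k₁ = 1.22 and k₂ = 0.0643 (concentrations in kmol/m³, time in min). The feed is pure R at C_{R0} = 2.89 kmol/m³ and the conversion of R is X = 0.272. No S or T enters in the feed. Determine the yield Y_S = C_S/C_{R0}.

0.253

Exit C_R = C_{R0}(1−X) = 2.89×0.728 = 2.104 kmol/m³.
A CSTR operates uniformly at the exit composition, giving r_S = 3.723 and r_T = 0.2846 (each k·C_R^n at C_R = 2.104).
Fraction of consumed R going to S: r_S/(r_S+r_T) = 0.9290.
C_S = 0.9290·C_{R0}·X = 0.9290×2.89×0.272 = 0.730 kmol/m³; Y_S = C_S/C_{R0} = 0.253.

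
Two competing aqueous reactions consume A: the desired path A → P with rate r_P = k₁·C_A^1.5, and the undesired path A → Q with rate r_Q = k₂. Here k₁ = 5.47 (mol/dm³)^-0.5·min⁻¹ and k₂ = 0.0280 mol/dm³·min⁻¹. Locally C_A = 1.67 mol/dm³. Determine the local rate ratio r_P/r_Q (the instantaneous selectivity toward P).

422

S_{P/Q} = r_P/r_Q = (k₁·C_A^1.5)/(k₂) = (k₁/k₂)·C_A^1.5.
= (5.47×1.670^1.5) / (0.0280) = 11.80/0.02800 = 422.
Since the desired path is higher order in A, keeping C_A high (PFR or concentrated feed) favours P.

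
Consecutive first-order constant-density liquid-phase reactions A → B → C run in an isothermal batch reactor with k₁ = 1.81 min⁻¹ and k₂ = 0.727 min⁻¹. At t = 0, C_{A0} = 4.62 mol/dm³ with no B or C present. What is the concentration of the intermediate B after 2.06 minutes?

1.54 mol/dm³

For first-order series with pure A initially, C_B(t) = k₁C_{A0}/(k₂−k₁)·(e^(−k₁t) − e^(−k₂t)).
e^(−k₁t) = e^(−1.81×2.06) = e^(−3.729) = 0.02403; e^(−k₂t) = e^(−1.498) = 0.2237.
C_B = 1.81×4.62/(0.727−1.81) × (0.02403−0.2237) = (-7.721)×(-0.1996) = 1.541 mol/dm³.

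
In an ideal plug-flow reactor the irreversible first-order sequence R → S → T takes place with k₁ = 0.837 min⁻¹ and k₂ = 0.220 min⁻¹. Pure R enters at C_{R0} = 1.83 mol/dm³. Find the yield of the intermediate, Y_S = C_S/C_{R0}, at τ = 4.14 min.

0.503

Solving the coupled first-order balances gives C_S(τ) = [k₁/(k₂−k₁)]·C_{R0}·(e^(−k₁τ) − e^(−k₂τ)).
e^(−k₁τ) = e^(−0.837×4.14) = e^(−3.465) = 0.03127; e^(−k₂τ) = e^(−0.9108) = 0.4022.
C_S = 0.837×1.83/(0.220−0.837) × (0.03127−0.4022) = (-2.483)×(-0.3709) = 0.9209 mol/dm³.
Y_S = C_S/C_{R0} = 0.9209/1.83 = 0.503.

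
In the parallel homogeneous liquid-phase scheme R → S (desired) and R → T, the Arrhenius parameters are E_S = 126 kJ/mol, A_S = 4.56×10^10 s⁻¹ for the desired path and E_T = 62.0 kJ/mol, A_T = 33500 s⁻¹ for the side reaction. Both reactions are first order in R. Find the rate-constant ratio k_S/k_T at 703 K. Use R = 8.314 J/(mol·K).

23.9

With equal orders, S_{S/T} = k_S/k_T = (A_S/A_T)·exp[(E_T−E_S)/(RT)].
(E_T−E_S)/(RT) = (62.0−126)×10³/(8.314×703) = -64000/5845 = -10.95.
k_S/k_T = (4.56×10^10/33500)·exp(-10.95) = 1.361×10^6 × 1.756×10^-5 = 23.9.
Since E_S > E_T, raising the temperature improves selectivity toward S.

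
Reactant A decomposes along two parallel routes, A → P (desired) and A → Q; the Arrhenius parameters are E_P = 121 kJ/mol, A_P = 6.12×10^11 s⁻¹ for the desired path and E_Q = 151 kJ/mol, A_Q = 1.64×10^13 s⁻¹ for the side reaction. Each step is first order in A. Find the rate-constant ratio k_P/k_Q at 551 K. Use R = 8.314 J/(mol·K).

With equal orders, S_{P/Q} = k_P/k_Q = (A_P/A_Q)·exp[(E_Q−E_P)/(RT)].
(E_Q−E_P)/(RT) = (151−121)×10³/(8.314×551) = 30000/4581 = 6.549.
k_P/k_Q = (6.12×10^11/1.64×10^13)·exp(6.549) = 0.03732 × 698.4 = 26.1.

26.1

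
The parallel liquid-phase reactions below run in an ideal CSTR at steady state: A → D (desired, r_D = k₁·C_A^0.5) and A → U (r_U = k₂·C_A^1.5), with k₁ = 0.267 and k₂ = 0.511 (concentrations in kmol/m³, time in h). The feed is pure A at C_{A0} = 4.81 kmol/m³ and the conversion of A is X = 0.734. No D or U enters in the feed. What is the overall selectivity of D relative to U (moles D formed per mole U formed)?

Exit C_A = C_{A0}(1−X) = 4.81×0.266 = 1.279 kmol/m³.
Rates in a CSTR are evaluated at the outlet concentration: r_D = 0.267×1.279^0.5 = 0.3020, r_U = 0.511×1.279^1.5 = 0.7395.
Overall selectivity = C_D/C_U = r_Dτ/(r_Uτ) = r_D/r_U = 0.408.

0.408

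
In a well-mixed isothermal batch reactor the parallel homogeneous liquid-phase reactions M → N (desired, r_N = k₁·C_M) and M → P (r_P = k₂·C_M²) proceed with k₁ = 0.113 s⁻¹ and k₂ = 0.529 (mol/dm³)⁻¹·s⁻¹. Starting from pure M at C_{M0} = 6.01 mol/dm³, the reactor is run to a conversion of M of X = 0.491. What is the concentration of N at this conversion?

0.137 mol/dm³

C_M = C_{M0}(1−X) = 3.059 mol/dm³.
Along a PFR/batch, dC_N/dC_M = −r_N/(r_N+r_P) = −k₁/(k₁+k₂·C_M).
Integrating from C_{M0} to C_M: C_N = (0.113/0.529)·ln[(0.113+0.529·6.01)/(0.113+0.529·3.06)] = 0.2136·ln(3.292/1.731) = 0.1373 mol/dm³.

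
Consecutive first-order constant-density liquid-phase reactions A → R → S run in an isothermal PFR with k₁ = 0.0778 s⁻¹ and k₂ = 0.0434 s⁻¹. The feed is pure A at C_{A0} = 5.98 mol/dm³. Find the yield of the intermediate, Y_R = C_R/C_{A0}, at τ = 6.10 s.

0.329

Solving the coupled first-order balances gives C_R(τ) = [k₁/(k₂−k₁)]·C_{A0}·(e^(−k₁τ) − e^(−k₂τ)).
e^(−k₁τ) = e^(−0.0778×6.10) = e^(−0.4746) = 0.6221; e^(−k₂τ) = e^(−0.2647) = 0.7674.
C_R = 0.0778×5.98/(0.0434−0.0778) × (0.6221−0.7674) = (-13.52)×(-0.1453) = 1.965 mol/dm³.
Y_R = C_R/C_{A0} = 1.965/5.98 = 0.329.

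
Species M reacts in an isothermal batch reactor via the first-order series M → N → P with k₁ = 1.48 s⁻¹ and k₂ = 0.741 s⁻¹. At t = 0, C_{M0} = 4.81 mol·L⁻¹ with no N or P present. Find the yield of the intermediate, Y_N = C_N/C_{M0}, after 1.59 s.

Solving the coupled first-order balances gives C_N(t) = [k₁/(k₂−k₁)]·C_{M0}·(e^(−k₁t) − e^(−k₂t)).
e^(−k₁t) = e^(−1.48×1.59) = e^(−2.353) = 0.09506; e^(−k₂t) = e^(−1.178) = 0.3078.
C_N = 1.48×4.81/(0.741−1.48) × (0.09506−0.3078) = (-9.633)×(-0.2128) = 2.050 mol·L⁻¹.
Y_N = C_N/C_{M0} = 2.050/4.81 = 0.426.

0.426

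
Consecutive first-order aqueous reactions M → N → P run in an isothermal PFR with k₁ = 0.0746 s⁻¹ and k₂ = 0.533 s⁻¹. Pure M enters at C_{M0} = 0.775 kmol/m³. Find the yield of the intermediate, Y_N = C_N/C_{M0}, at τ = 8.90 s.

Solving the coupled first-order balances gives C_N(τ) = [k₁/(k₂−k₁)]·C_{M0}·(e^(−k₁τ) − e^(−k₂τ)).
e^(−k₁τ) = e^(−0.0746×8.90) = e^(−0.6639) = 0.5148; e^(−k₂τ) = e^(−4.744) = 0.008706.
C_N = 0.0746×0.775/(0.533−0.0746) × (0.5148−0.008706) = 0.1261×0.5061 = 0.06383 kmol/m³.
Y_N = C_N/C_{M0} = 0.06383/0.775 = 0.0824.

0.0824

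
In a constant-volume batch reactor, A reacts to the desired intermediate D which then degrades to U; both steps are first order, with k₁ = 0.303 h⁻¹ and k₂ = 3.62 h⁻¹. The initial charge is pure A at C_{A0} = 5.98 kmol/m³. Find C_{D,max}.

0.399 kmol/m³

At the optimum, C_{D,max}/C_{A0} = (k₁/k₂)^[k₂/(k₂−k₁)].
= (0.303/3.62)^(3.62/(3.62−0.303)) = (0.08370)^(1.091) = 0.06673.
C_{D,max} = 0.06673×5.98 = 0.399 kmol/m³.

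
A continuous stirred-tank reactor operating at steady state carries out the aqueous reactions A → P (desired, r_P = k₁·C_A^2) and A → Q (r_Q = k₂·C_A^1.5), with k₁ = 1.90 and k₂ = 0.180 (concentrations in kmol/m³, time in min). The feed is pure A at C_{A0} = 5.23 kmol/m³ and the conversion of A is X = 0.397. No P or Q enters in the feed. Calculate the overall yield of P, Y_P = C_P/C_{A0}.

0.377

Exit C_A = C_{A0}(1−X) = 5.23×0.603 = 3.154 kmol/m³.
A CSTR operates uniformly at the exit composition, giving r_P = 18.90 and r_Q = 1.008 (each k·C_A^n at C_A = 3.154).
Fraction of consumed A going to P: r_P/(r_P+r_Q) = 0.9494.
C_P = 0.9494·C_{A0}·X = 0.9494×5.23×0.397 = 1.97 kmol/m³; Y_P = C_P/C_{A0} = 0.377.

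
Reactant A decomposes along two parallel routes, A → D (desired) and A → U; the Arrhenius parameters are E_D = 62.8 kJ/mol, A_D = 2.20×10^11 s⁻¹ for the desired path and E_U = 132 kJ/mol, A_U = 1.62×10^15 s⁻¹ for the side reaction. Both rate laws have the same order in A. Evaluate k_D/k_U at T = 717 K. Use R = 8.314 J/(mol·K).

With equal orders, S_{D/U} = k_D/k_U = (A_D/A_U)·exp[(E_U−E_D)/(RT)].
(E_U−E_D)/(RT) = (132−62.8)×10³/(8.314×717) = 69200/5961 = 11.61.
k_D/k_U = (2.20×10^11/1.62×10^15)·exp(11.61) = 1.358×10^-4 × 1.100×10^5 = 14.9.
Since E_D < E_U, lowering the temperature improves selectivity toward D.

14.9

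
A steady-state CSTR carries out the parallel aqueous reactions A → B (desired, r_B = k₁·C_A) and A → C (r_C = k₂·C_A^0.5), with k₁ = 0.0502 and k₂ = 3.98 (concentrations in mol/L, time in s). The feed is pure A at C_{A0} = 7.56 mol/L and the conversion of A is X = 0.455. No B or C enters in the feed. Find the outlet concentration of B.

0.0859 mol/L

Exit C_A = C_{A0}(1−X) = 7.56×0.545 = 4.120 mol/L.
In a CSTR the entire volume is at exit conditions, so r_B = 0.0502×4.120 = 0.2068 and r_C = 3.98×4.120^0.5 = 8.079.
Fraction of consumed A going to B: r_B/(r_B+r_C) = 0.02496.
C_B = 0.02496·C_{A0}·X = 0.02496×7.56×0.455 = 0.0859 mol/L.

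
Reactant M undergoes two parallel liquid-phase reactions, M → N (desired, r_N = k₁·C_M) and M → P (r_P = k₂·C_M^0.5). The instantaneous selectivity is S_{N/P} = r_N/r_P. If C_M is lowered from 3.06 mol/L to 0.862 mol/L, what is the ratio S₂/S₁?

S_{N/P} = (k₁/k₂)·C_M^0.5, so S₂/S₁ = (C_{M,2}/C_{M,1})^0.5.
= (0.862/3.06)^0.5 = (0.2817)^0.5 = 0.531.

0.531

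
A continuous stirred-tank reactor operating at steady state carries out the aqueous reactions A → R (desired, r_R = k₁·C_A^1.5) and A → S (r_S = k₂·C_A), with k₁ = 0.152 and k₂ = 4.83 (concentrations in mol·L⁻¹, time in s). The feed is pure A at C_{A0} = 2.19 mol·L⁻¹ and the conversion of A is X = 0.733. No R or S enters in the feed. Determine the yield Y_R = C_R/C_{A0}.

0.0172

Exit C_A = C_{A0}(1−X) = 2.19×0.267 = 0.5847 mol·L⁻¹.
Rates in a CSTR are evaluated at the outlet concentration: r_R = 0.152×0.5847^1.5 = 0.06796, r_S = 4.83×0.5847 = 2.824.
Fraction of consumed A going to R: r_R/(r_R+r_S) = 0.02350.
C_R = 0.02350·C_{A0}·X = 0.02350×2.19×0.733 = 0.0377 mol·L⁻¹; Y_R = C_R/C_{A0} = 0.0172.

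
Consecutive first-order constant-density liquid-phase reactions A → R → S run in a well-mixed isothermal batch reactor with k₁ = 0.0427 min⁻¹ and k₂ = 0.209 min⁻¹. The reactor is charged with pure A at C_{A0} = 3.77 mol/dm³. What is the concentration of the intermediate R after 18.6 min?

0.418 mol/dm³

Solving the coupled first-order balances gives C_R(t) = [k₁/(k₂−k₁)]·C_{A0}·(e^(−k₁t) − e^(−k₂t)).
e^(−k₁t) = e^(−0.0427×18.6) = e^(−0.7942) = 0.4519; e^(−k₂t) = e^(−3.887) = 0.02050.
C_R = 0.0427×3.77/(0.209−0.0427) × (0.4519−0.02050) = 0.9680×0.4314 = 0.4176 mol/dm³.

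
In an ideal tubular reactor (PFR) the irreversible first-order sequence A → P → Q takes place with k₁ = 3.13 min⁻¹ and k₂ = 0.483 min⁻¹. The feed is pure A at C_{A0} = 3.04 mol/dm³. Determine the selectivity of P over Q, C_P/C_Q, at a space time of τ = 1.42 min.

For first-order series with pure A initially, C_P(τ) = k₁C_{A0}/(k₂−k₁)·(e^(−k₁τ) − e^(−k₂τ)).
e^(−k₁τ) = e^(−3.13×1.42) = e^(−4.445) = 0.01174; e^(−k₂τ) = e^(−0.6859) = 0.5037.
C_P = 3.13×3.04/(0.483−3.13) × (0.01174−0.5037) = (-3.595)×(-0.4919) = 1.768 mol/dm³.
C_A = C_{A0}e^(−k₁τ) = 0.03570 mol/dm³, so C_Q = C_{A0}−C_A−C_P = 1.236 mol/dm³; C_P/C_Q = 1.43.

1.43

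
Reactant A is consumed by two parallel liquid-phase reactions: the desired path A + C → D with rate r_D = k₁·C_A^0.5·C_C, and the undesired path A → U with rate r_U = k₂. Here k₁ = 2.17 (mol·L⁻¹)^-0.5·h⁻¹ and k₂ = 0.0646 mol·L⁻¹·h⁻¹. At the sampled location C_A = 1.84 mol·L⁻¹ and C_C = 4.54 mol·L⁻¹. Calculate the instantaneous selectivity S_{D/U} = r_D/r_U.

207

S_{D/U} = r_D/r_U = (k₁·C_A^0.5·C_C)/(k₂) = (k₁/k₂)·C_A^0.5·C_C.
= (2.17×1.840^0.5×4.540) / (0.0646) = 13.36/0.06460 = 207.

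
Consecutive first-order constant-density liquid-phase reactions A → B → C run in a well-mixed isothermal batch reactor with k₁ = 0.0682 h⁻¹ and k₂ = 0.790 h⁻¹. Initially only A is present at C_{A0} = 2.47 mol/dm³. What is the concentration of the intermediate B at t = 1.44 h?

The intermediate concentration in a first-order A→B→C sequence is C_B = k₁C_{A0}(e^(−k₁t) − e^(−k₂t))/(k₂−k₁).
e^(−k₁t) = e^(−0.0682×1.44) = e^(−0.09821) = 0.9065; e^(−k₂t) = e^(−1.138) = 0.3206.
C_B = 0.0682×2.47/(0.790−0.0682) × (0.9065−0.3206) = 0.2334×0.5859 = 0.1367 mol/dm³.

0.137 mol/dm³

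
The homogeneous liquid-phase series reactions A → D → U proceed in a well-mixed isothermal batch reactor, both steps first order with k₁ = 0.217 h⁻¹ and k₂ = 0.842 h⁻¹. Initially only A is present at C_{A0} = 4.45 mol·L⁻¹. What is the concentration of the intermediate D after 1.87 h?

Solving the coupled first-order balances gives C_D(t) = [k₁/(k₂−k₁)]·C_{A0}·(e^(−k₁t) − e^(−k₂t)).
e^(−k₁t) = e^(−0.217×1.87) = e^(−0.4058) = 0.6665; e^(−k₂t) = e^(−1.575) = 0.2071.
C_D = 0.217×4.45/(0.842−0.217) × (0.6665−0.2071) = 1.545×0.4593 = 0.7097 mol·L⁻¹.

0.710 mol·L⁻¹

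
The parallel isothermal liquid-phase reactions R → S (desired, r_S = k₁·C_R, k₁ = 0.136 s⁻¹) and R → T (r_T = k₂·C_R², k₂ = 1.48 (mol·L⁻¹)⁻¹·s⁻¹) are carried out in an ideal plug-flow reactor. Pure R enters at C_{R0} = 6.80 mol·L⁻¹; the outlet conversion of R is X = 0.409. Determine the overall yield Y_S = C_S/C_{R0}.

C_R = C_{R0}(1−X) = 4.019 mol·L⁻¹.
Along a PFR/batch, dC_S/dC_R = −r_S/(r_S+r_T) = −k₁/(k₁+k₂·C_R).
Integrating from C_{R0} to C_R: C_S = (0.136/1.48)·ln[(0.136+1.48·6.80)/(0.136+1.48·4.02)] = 0.09189·ln(10.20/6.084) = 0.04749 mol·L⁻¹.
Y_S = C_S/C_{R0} = 0.04749/6.80 = 0.00698.

0.00698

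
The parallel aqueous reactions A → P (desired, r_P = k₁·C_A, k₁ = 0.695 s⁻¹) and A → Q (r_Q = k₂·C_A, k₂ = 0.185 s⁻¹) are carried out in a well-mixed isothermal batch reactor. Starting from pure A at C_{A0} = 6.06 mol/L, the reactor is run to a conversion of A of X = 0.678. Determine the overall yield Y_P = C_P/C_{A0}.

0.535

C_A = C_{A0}(1−X) = 1.951 mol/L.
Both paths are first order in A, so the instantaneous fraction to P is constant: dC_P/d(−C_A) = k₁/(k₁+k₂) = 0.7898.
C_P = 0.7898·(C_{A0}−C_A) = 0.7898×4.109 = 3.24 mol/L.
Y_P = C_P/C_{A0} = 3.245/6.06 = 0.535.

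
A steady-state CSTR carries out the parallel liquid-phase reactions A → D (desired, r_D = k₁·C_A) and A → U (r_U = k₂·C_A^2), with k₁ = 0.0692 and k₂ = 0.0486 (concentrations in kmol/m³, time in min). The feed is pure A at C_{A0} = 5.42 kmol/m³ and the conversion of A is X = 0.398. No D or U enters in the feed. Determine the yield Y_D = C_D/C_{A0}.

0.121

Exit C_A = C_{A0}(1−X) = 5.42×0.602 = 3.263 kmol/m³.
A CSTR operates uniformly at the exit composition, giving r_D = 0.2258 and r_U = 0.5174 (each k·C_A^n at C_A = 3.263).
Fraction of consumed A going to D: r_D/(r_D+r_U) = 0.3038.
C_D = 0.3038·C_{A0}·X = 0.3038×5.42×0.398 = 0.655 kmol/m³; Y_D = C_D/C_{A0} = 0.121.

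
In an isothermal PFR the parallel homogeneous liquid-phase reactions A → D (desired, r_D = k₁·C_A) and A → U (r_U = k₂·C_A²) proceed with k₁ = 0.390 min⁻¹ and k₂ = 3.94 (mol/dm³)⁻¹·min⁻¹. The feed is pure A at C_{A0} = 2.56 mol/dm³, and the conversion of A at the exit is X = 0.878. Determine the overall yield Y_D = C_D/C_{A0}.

C_A = C_{A0}(1−X) = 0.3123 mol/dm³.
Along a PFR/batch, dC_D/dC_A = −r_D/(r_D+r_U) = −k₁/(k₁+k₂·C_A).
Integrating from C_{A0} to C_A: C_D = (0.390/3.94)·ln[(0.390+3.94·2.56)/(0.390+3.94·0.312)] = 0.09898·ln(10.48/1.621) = 0.1847 mol/dm³.
Y_D = C_D/C_{A0} = 0.1847/2.56 = 0.0722.

0.0722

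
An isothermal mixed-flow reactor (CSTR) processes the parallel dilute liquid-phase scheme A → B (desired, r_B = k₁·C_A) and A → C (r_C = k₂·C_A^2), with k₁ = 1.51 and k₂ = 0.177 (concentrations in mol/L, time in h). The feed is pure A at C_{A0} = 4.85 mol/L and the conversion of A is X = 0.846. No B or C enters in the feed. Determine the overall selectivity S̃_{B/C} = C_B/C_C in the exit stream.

Exit C_A = C_{A0}(1−X) = 4.85×0.154 = 0.7469 mol/L.
In a CSTR the entire volume is at exit conditions, so r_B = 1.51×0.7469 = 1.128 and r_C = 0.177×0.7469^2 = 0.09874.
Overall selectivity = C_B/C_C = r_Bτ/(r_Cτ) = r_B/r_C = 11.4.

11.4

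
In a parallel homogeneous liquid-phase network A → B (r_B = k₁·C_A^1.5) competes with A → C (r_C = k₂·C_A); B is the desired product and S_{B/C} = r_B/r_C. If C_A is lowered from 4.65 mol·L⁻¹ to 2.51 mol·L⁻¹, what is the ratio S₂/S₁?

S_{B/C} = (k₁/k₂)·C_A^0.5, so S₂/S₁ = (C_{A,2}/C_{A,1})^0.5.
= (2.51/4.65)^0.5 = (0.5398)^0.5 = 0.735.
Selectivity toward B falls as C_A falls — high-concentration operation is favoured.

0.735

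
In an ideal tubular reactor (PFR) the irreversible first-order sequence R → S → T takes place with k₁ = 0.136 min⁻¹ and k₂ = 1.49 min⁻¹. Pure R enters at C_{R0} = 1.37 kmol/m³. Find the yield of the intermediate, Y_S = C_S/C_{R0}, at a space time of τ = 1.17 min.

0.0681

The intermediate concentration in a first-order A→B→C sequence is C_S = k₁C_{R0}(e^(−k₁τ) − e^(−k₂τ))/(k₂−k₁).
e^(−k₁τ) = e^(−0.136×1.17) = e^(−0.1591) = 0.8529; e^(−k₂τ) = e^(−1.743) = 0.1749.
C_S = 0.136×1.37/(1.49−0.136) × (0.8529−0.1749) = 0.1376×0.6780 = 0.09329 kmol/m³.
Y_S = C_S/C_{R0} = 0.09329/1.37 = 0.0681.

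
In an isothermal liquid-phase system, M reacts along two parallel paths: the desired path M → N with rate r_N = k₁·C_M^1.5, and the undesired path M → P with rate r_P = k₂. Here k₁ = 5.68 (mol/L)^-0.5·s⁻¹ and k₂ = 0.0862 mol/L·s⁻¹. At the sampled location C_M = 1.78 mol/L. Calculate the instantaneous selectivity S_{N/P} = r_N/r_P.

S_{N/P} = r_N/r_P = (k₁·C_M^1.5)/(k₂) = (k₁/k₂)·C_M^1.5.
= (5.68×1.780^1.5) / (0.0862) = 13.49/0.08620 = 156.
Since the desired path is higher order in M, keeping C_M high (PFR or concentrated feed) favours N.

156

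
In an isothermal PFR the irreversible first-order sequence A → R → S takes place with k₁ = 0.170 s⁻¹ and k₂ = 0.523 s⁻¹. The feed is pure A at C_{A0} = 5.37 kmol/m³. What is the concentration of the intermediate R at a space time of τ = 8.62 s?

0.569 kmol/m³

Solving the coupled first-order balances gives C_R(τ) = [k₁/(k₂−k₁)]·C_{A0}·(e^(−k₁τ) − e^(−k₂τ)).
e^(−k₁τ) = e^(−0.170×8.62) = e^(−1.465) = 0.2310; e^(−k₂τ) = e^(−4.508) = 0.01102.
C_R = 0.170×5.37/(0.523−0.170) × (0.2310−0.01102) = 2.586×0.2200 = 0.5689 kmol/m³.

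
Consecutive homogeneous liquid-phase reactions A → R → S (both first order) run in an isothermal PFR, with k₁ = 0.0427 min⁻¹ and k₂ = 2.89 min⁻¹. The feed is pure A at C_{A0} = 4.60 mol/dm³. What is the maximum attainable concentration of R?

For a first-order series the maximum intermediate yield is C_{R,max}/C_{A0} = (k₁/k₂)^[k₂/(k₂−k₁)].
= (0.0427/2.89)^(2.89/(2.89−0.0427)) = (0.01478)^(1.015) = 0.01387.
C_{R,max} = 0.01387×4.60 = 0.0638 mol/dm³.

0.0638 mol/dm³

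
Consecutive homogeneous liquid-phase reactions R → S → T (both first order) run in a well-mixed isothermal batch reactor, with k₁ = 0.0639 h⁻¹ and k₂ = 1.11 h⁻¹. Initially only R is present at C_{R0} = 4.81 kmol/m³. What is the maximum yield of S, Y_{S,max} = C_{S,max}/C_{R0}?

For a first-order series the maximum intermediate yield is C_{S,max}/C_{R0} = (k₁/k₂)^[k₂/(k₂−k₁)].
= (0.0639/1.11)^(1.11/(1.11−0.0639)) = (0.05757)^(1.061) = 0.04836.

0.0484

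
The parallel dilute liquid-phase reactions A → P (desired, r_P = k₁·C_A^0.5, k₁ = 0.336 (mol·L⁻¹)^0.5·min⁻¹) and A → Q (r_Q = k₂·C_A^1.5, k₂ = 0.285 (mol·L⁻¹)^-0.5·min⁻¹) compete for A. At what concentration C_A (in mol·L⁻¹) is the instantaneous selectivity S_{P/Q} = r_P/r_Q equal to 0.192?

S_{P/Q} = (k₁/k₂)·C_A⁻¹ ⇒ C_A = (S·k₂/k₁)^(-1).
= (0.192×0.285/0.336)^(-1) = (0.1629)^(-1) = 6.14 mol·L⁻¹.

6.14 mol·L⁻¹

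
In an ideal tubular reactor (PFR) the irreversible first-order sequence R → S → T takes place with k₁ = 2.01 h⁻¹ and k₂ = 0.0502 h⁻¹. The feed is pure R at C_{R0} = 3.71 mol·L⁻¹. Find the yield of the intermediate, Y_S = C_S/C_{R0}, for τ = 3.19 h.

0.872

The intermediate concentration in a first-order A→B→C sequence is C_S = k₁C_{R0}(e^(−k₁τ) − e^(−k₂τ))/(k₂−k₁).
e^(−k₁τ) = e^(−2.01×3.19) = e^(−6.412) = 0.001642; e^(−k₂τ) = e^(−0.1601) = 0.8520.
C_S = 2.01×3.71/(0.0502−2.01) × (0.001642−0.8520) = (-3.805)×(-0.8504) = 3.236 mol·L⁻¹.
Y_S = C_S/C_{R0} = 3.236/3.71 = 0.872.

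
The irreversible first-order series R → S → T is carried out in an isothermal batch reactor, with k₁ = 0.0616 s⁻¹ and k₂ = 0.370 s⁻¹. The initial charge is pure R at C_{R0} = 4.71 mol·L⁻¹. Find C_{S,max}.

At the optimum, C_{S,max}/C_{R0} = (k₁/k₂)^[k₂/(k₂−k₁)].
= (0.0616/0.370)^(0.370/(0.370−0.0616)) = (0.1665)^(1.200) = 0.1164.
C_{S,max} = 0.1164×4.71 = 0.548 mol·L⁻¹.

0.548 mol·L⁻¹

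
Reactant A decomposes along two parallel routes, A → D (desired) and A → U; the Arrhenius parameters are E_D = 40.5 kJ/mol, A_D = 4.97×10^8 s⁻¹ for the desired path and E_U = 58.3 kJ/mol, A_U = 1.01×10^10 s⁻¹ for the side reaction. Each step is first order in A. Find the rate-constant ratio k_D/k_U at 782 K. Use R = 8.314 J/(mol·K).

With equal orders, S_{D/U} = k_D/k_U = (A_D/A_U)·exp[(E_U−E_D)/(RT)].
(E_U−E_D)/(RT) = (58.3−40.5)×10³/(8.314×782) = 17800/6502 = 2.738.
k_D/k_U = (4.97×10^8/1.01×10^10)·exp(2.738) = 0.04921 × 15.45 = 0.760.
Since E_D < E_U, lowering the temperature improves selectivity toward D.

0.760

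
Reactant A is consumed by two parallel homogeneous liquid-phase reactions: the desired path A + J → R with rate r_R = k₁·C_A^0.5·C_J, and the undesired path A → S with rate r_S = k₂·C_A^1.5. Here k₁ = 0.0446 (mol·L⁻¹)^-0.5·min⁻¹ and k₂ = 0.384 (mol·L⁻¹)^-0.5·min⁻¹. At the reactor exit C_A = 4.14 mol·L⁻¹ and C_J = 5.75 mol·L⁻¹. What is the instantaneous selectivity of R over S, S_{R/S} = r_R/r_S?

S_{R/S} = r_R/r_S = (k₁·C_A^0.5·C_J)/(k₂·C_A^1.5) = (k₁/k₂)·C_A⁻¹·C_J.
= (0.0446×4.140^0.5×5.750) / (0.384×4.140^1.5) = 0.5218/3.235 = 0.161.
The undesired path is higher order in A, so low C_A (CSTR or dilute feed) favours R.

0.161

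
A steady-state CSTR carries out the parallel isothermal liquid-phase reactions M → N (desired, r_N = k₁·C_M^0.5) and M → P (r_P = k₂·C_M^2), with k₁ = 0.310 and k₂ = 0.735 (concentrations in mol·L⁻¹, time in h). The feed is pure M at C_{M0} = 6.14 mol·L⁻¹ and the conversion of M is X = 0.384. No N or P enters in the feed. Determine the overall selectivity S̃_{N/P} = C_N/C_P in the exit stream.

0.0573

Exit C_M = C_{M0}(1−X) = 6.14×0.616 = 3.782 mol·L⁻¹.
Rates in a CSTR are evaluated at the outlet concentration: r_N = 0.310×3.782^0.5 = 0.6029, r_P = 0.735×3.782^2 = 10.51.
Overall selectivity = C_N/C_P = r_Nτ/(r_Pτ) = r_N/r_P = 0.0573.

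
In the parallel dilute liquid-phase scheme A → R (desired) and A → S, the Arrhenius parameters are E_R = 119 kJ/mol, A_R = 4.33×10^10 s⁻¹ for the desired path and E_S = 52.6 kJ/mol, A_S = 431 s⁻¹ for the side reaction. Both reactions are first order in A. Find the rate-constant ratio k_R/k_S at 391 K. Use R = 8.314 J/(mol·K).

With equal orders, S_{R/S} = k_R/k_S = (A_R/A_S)·exp[(E_S−E_R)/(RT)].
(E_S−E_R)/(RT) = (52.6−119)×10³/(8.314×391) = -66400/3251 = -20.43.
k_R/k_S = (4.33×10^10/431)·exp(-20.43) = 1.005×10^8 × 1.346×10^-9 = 0.135.

0.135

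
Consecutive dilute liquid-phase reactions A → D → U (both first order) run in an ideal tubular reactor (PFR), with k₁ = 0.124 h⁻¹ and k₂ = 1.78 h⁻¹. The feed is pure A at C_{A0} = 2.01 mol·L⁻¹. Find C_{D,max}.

0.115 mol·L⁻¹

For a first-order series the maximum intermediate yield is C_{D,max}/C_{A0} = (k₁/k₂)^[k₂/(k₂−k₁)].
= (0.124/1.78)^(1.78/(1.78−0.124)) = (0.06966)^(1.075) = 0.05706.
C_{D,max} = 0.05706×2.01 = 0.115 mol·L⁻¹.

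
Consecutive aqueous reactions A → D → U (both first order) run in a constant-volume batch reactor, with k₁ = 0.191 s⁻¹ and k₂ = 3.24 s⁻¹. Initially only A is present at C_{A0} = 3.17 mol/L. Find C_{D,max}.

At the optimum, C_{D,max}/C_{A0} = (k₁/k₂)^[k₂/(k₂−k₁)].
= (0.191/3.24)^(3.24/(3.24−0.191)) = (0.05895)^(1.063) = 0.04937.
C_{D,max} = 0.04937×3.17 = 0.157 mol/L.

0.157 mol/L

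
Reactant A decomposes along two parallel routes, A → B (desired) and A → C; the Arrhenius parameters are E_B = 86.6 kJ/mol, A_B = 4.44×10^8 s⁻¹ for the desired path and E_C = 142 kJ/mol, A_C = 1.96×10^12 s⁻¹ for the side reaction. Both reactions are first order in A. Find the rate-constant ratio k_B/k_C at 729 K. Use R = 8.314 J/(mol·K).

2.11

With equal orders, S_{B/C} = k_B/k_C = (A_B/A_C)·exp[(E_C−E_B)/(RT)].
(E_C−E_B)/(RT) = (142−86.6)×10³/(8.314×729) = 55400/6061 = 9.141.
k_B/k_C = (4.44×10^8/1.96×10^12)·exp(9.141) = 2.265×10^-4 × 9326 = 2.11.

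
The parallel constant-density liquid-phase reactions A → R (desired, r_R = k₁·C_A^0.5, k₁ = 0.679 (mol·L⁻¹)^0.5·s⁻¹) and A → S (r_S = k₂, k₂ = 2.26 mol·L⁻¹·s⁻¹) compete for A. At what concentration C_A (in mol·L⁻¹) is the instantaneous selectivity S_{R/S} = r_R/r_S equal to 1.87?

38.7 mol·L⁻¹

S_{R/S} = (k₁/k₂)·C_A^0.5 ⇒ C_A = (S·k₂/k₁)^(2).
= (1.87×2.26/0.679)^(2) = (6.224)^(2) = 38.7 mol·L⁻¹.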